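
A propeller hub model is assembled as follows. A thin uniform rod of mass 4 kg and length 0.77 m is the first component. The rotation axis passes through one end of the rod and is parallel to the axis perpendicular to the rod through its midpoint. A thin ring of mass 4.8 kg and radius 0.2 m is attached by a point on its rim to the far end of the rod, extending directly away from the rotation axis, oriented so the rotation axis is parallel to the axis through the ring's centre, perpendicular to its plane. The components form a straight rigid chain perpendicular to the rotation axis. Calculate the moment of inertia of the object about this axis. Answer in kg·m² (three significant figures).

5.50

Thin rod: I_cm = (1/12)ML² = (1/12)(4)(0.77)² = 0.19763 kg·m²; centre at d = 0.385 m, so the parallel axis theorem gives I = 0.19763 + (4)(0.385)² = 0.79053 kg·m².
Thin ring: I_cm = MR² = (4.8)(0.2)² = 0.192 kg·m²; centre at d = 0.385 + 0.385 + 0.2 = 0.97 m, so the parallel axis theorem gives I = 0.192 + (4.8)(0.97)² = 4.7083 kg·m².
Total I = 0.79053 + 4.7083 = 5.4989 kg·m².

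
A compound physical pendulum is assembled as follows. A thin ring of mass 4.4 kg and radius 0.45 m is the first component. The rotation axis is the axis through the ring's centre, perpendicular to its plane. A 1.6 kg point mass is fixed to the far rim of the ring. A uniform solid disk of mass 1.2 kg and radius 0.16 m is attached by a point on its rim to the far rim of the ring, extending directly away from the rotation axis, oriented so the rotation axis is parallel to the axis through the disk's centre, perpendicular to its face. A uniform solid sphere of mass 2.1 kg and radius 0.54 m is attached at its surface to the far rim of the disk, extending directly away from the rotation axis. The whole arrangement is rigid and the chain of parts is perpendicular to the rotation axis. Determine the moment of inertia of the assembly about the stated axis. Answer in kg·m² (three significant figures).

Thin ring: I_cm = MR² = (4.4)(0.45)² = 0.891 kg·m²; axis through the centre, so I = 0.891 kg·m².
Point mass: I_cm = 0; centre at d = 0.45 m, so the parallel axis theorem gives I = 0 + (1.6)(0.45)² = 0.324 kg·m².
Solid disk: I_cm = (1/2)MR² = (1/2)(1.2)(0.16)² = 0.01536 kg·m²; centre at d = 0.45 + 0.16 = 0.61 m, so the parallel axis theorem gives I = 0.01536 + (1.2)(0.61)² = 0.46188 kg·m².
Solid sphere: I_cm = (2/5)MR² = (2/5)(2.1)(0.54)² = 0.24494 kg·m²; centre at d = 0.45 + 0.16 + 0.16 + 0.54 = 1.31 m, so the parallel axis theorem gives I = 0.24494 + (2.1)(1.31)² = 3.8488 kg·m².
Total I = 0.891 + 0.324 + 0.46188 + 3.8488 = 5.5256 kg·m².

5.53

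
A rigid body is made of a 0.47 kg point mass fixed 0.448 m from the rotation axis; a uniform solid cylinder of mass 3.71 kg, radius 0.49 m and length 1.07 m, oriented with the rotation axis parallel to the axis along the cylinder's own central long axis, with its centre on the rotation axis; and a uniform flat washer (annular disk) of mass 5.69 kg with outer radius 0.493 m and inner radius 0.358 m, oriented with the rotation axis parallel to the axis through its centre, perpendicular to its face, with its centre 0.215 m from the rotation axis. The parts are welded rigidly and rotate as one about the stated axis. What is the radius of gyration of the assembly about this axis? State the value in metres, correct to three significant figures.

Point mass: I_cm = 0; centre at d = 0.448 m, so the parallel axis theorem gives I = 0 + (0.47)(0.448)² = 0.094331 kg·m².
Solid cylinder: I_cm = (1/2)MR² = (1/2)(3.71)(0.49)² = 0.44539 kg·m²; axis through the centre, so I = 0.44539 kg·m².
Annular disk: I_cm = (1/2)M(R²+r²) = (1/2)(5.69)[(0.493)² + (0.358)²] = 1.0561 kg·m²; centre at d = 0.215 m, so the parallel axis theorem gives I = 1.0561 + (5.69)(0.215)² = 1.3191 kg·m².
Total I = 1.8588 kg·m²; total mass M = 9.87 kg.
k = √(I/M) = √(1.8588/9.87) = 0.43397 m.

0.434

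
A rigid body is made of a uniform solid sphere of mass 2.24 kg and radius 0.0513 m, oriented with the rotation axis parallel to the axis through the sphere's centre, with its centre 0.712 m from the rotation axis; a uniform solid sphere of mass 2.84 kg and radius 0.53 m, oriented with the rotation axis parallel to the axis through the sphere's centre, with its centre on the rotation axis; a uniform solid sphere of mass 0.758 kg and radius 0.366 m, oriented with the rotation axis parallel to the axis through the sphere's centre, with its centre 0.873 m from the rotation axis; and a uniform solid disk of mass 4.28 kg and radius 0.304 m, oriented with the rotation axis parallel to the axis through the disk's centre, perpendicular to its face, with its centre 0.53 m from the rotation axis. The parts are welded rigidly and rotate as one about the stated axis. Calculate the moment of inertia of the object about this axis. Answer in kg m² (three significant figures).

3.48

Solid sphere: I_cm = (2/5)MR² = (2/5)(2.24)(0.0513)² = 0.002358 kg m²; centre at d = 0.712 m, so I = I_cm + Md² gives I = 0.002358 + (2.24)(0.712)² = 1.1379 kg m².
Solid sphere: I_cm = (2/5)MR² = (2/5)(2.84)(0.53)² = 0.3191 kg m²; axis through the centre, so I = 0.3191 kg m².
Solid sphere: I_cm = (2/5)MR² = (2/5)(0.758)(0.366)² = 0.040615 kg m²; centre at d = 0.873 m, so I = I_cm + Md² gives I = 0.040615 + (0.758)(0.873)² = 0.61831 kg m².
Solid disk: I_cm = (1/2)MR² = (1/2)(4.28)(0.304)² = 0.19777 kg m²; centre at d = 0.53 m, so I = I_cm + Md² gives I = 0.19777 + (4.28)(0.53)² = 1.4 kg m².
Total I = 1.1379 + 0.3191 + 0.61831 + 1.4 = 3.4753 kg m².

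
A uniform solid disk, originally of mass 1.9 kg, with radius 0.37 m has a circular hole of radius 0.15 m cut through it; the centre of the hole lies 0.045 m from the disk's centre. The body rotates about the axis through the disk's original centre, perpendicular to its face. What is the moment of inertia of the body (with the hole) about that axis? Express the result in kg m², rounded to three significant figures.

0.126

Unpierced body about its centre: I₀ = (1/2)MR² = (1/2)(1.9)(0.37)² = 0.13005 kg m².
The removed disk has mass m = M·(r/R)² = (1.9)(0.15/0.37)² = 0.31227 kg (same uniform areal density).
Its moment of inertia about the rotation axis (parallel-axis theorem): I_hole = (1/2)mr² + md² = (1/2)(0.31227)(0.15)² + (0.31227)(0.045)² = 0.0041454 kg m².
Treating the hole as negative mass, I = I₀ − I_hole = 0.13005 − 0.0041454 = 0.12591 kg m².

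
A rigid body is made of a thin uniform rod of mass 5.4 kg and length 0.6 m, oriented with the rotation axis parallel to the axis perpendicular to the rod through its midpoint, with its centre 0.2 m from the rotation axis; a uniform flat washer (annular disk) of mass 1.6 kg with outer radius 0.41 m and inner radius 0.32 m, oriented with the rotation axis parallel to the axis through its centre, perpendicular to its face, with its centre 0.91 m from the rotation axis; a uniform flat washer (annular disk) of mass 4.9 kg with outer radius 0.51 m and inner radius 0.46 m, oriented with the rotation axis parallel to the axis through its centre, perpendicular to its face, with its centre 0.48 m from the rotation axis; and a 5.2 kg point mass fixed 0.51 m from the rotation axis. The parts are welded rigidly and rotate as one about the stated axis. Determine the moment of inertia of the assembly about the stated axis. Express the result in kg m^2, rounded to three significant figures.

Thin rod: I_cm = (1/12)ML² = (1/12)(5.4)(0.6)² = 0.162 kg m^2; centre at d = 0.2 m, so the parallel axis theorem gives I = 0.162 + (5.4)(0.2)² = 0.378 kg m^2.
Annular disk: I_cm = (1/2)M(R²+r²) = (1/2)(1.6)[(0.41)² + (0.32)²] = 0.2164 kg m^2; centre at d = 0.91 m, so the parallel axis theorem gives I = 0.2164 + (1.6)(0.91)² = 1.5414 kg m^2.
Annular disk: I_cm = (1/2)M(R²+r²) = (1/2)(4.9)[(0.51)² + (0.46)²] = 1.1557 kg m^2; centre at d = 0.48 m, so the parallel axis theorem gives I = 1.1557 + (4.9)(0.48)² = 2.2846 kg m^2.
Point mass: I_cm = 0; centre at d = 0.51 m, so the parallel axis theorem gives I = 0 + (5.2)(0.51)² = 1.3525 kg m^2.
Total I = 0.378 + 1.5414 + 2.2846 + 1.3525 = 5.5565 kg m^2.

5.56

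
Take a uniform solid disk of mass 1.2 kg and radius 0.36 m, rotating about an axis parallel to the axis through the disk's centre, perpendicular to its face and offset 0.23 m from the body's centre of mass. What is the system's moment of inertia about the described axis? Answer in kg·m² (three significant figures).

I_cm = (1/2)MR² = (1/2)(1.2)(0.36)² = 0.07776 kg·m²; centre at d = 0.23 m, so the parallel axis theorem gives I = 0.07776 + (1.2)(0.23)² = 0.14124 kg·m².

0.141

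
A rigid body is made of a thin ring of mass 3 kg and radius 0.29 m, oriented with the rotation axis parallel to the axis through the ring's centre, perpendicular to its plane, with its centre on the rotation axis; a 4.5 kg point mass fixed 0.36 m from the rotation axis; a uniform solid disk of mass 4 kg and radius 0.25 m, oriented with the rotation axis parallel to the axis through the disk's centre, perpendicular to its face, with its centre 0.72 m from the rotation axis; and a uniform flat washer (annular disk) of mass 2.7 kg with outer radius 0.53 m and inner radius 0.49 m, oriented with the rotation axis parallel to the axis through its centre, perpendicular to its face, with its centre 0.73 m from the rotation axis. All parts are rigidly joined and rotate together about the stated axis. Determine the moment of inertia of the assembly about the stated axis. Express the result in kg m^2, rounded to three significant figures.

Thin ring: I_cm = MR² = (3)(0.29)² = 0.2523 kg m^2; axis through the centre, so I = 0.2523 kg m^2.
Point mass: I_cm = 0; centre at d = 0.36 m, so I = I_cm + Md² gives I = 0 + (4.5)(0.36)² = 0.5832 kg m^2.
Solid disk: I_cm = (1/2)MR² = (1/2)(4)(0.25)² = 0.125 kg m^2; centre at d = 0.72 m, so I = I_cm + Md² gives I = 0.125 + (4)(0.72)² = 2.1986 kg m^2.
Annular disk: I_cm = (1/2)M(R²+r²) = (1/2)(2.7)[(0.53)² + (0.49)²] = 0.70335 kg m^2; centre at d = 0.73 m, so I = I_cm + Md² gives I = 0.70335 + (2.7)(0.73)² = 2.1422 kg m^2.
Total I = 0.2523 + 0.5832 + 2.1986 + 2.1422 = 5.1763 kg m^2.

5.18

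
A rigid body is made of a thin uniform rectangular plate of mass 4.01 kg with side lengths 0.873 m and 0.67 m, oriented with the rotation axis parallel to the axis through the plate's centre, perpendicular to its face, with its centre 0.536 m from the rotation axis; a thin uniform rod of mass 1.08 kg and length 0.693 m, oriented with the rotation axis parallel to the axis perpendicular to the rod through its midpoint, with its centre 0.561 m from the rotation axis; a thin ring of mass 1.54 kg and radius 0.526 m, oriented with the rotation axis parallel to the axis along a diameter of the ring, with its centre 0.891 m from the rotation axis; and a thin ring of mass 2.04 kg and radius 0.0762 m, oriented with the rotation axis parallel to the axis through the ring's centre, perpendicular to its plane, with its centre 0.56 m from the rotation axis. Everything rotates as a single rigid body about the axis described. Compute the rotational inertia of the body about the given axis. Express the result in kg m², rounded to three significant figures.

Rectangular plate: I_cm = (1/12)M(a²+b²) = (1/12)(4.01)[(0.873)² + (0.67)²] = 0.40469 kg m²; centre at d = 0.536 m, so the parallel axis theorem gives I = 0.40469 + (4.01)(0.536)² = 1.5567 kg m².
Thin rod: I_cm = (1/12)ML² = (1/12)(1.08)(0.693)² = 0.043222 kg m²; centre at d = 0.561 m, so the parallel axis theorem gives I = 0.043222 + (1.08)(0.561)² = 0.38312 kg m².
Thin ring: I_cm = (1/2)MR² = (1/2)(1.54)(0.526)² = 0.21304 kg m²; centre at d = 0.891 m, so the parallel axis theorem gives I = 0.21304 + (1.54)(0.891)² = 1.4356 kg m².
Thin ring: I_cm = MR² = (2.04)(0.0762)² = 0.011845 kg m²; centre at d = 0.56 m, so the parallel axis theorem gives I = 0.011845 + (2.04)(0.56)² = 0.65159 kg m².
Total I = 1.5567 + 0.38312 + 1.4356 + 0.65159 = 4.0271 kg m².

4.03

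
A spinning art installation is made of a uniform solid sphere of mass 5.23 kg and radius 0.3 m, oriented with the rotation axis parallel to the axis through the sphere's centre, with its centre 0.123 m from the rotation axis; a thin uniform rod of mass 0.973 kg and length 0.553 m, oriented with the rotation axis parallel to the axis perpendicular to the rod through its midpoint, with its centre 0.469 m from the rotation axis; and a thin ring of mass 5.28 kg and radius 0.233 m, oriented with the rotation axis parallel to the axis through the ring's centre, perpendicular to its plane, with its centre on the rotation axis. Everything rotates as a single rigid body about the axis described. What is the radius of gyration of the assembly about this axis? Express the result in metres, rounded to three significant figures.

Solid sphere: I_cm = (2/5)MR² = (2/5)(5.23)(0.3)² = 0.18828 kg·m²; centre at d = 0.123 m, so I = I_cm + Md² gives I = 0.18828 + (5.23)(0.123)² = 0.2674 kg·m².
Thin rod: I_cm = (1/12)ML² = (1/12)(0.973)(0.553)² = 0.024796 kg·m²; centre at d = 0.469 m, so I = I_cm + Md² gives I = 0.024796 + (0.973)(0.469)² = 0.23882 kg·m².
Thin ring: I_cm = MR² = (5.28)(0.233)² = 0.28665 kg·m²; axis through the centre, so I = 0.28665 kg·m².
Total I = 0.79287 kg·m²; total mass M = 11.483 kg.
k = √(I/M) = √(0.79287/11.483) = 0.26277 m.

0.263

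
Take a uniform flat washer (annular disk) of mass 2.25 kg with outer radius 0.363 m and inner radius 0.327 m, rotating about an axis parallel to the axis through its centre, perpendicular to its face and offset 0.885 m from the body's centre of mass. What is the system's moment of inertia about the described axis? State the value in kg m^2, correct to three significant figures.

I_cm = (1/2)M(R²+r²) = (1/2)(2.25)[(0.363)² + (0.327)²] = 0.26854 kg m^2; centre at d = 0.885 m, so I = I_cm + Md² gives I = 0.26854 + (2.25)(0.885)² = 2.0308 kg m^2.

2.03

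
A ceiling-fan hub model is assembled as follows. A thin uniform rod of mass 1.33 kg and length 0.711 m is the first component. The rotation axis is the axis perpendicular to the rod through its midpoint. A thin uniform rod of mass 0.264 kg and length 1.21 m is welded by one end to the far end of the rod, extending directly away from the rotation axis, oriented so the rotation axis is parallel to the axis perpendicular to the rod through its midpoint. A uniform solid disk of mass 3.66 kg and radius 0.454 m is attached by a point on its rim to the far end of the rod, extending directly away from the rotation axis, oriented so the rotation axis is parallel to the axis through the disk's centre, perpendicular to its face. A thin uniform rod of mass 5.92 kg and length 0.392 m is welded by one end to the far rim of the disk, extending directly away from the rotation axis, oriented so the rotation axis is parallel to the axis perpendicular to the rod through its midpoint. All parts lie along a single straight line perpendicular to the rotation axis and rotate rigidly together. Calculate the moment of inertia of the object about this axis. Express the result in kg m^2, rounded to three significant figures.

Thin rod: I_cm = (1/12)ML² = (1/12)(1.33)(0.711)² = 0.056029 kg m^2; axis through the centre, so I = 0.056029 kg m^2.
Thin rod: I_cm = (1/12)ML² = (1/12)(0.264)(1.21)² = 0.03221 kg m^2; centre at d = 0.3555 + 0.605 = 0.9605 m, so the parallel axis theorem gives I = 0.03221 + (0.264)(0.9605)² = 0.27577 kg m^2.
Solid disk: I_cm = (1/2)MR² = (1/2)(3.66)(0.454)² = 0.37719 kg m^2; centre at d = 0.3555 + 0.605 + 0.605 + 0.454 = 2.0195 m, so the parallel axis theorem gives I = 0.37719 + (3.66)(2.0195)² = 15.304 kg m^2.
Thin rod: I_cm = (1/12)ML² = (1/12)(5.92)(0.392)² = 0.075808 kg m^2; centre at d = 0.3555 + 0.605 + 0.605 + 0.454 + 0.454 + 0.196 = 2.6695 m, so the parallel axis theorem gives I = 0.075808 + (5.92)(2.6695)² = 42.263 kg m^2.
Total I = 0.056029 + 0.27577 + 15.304 + 42.263 = 57.899 kg m^2.

57.9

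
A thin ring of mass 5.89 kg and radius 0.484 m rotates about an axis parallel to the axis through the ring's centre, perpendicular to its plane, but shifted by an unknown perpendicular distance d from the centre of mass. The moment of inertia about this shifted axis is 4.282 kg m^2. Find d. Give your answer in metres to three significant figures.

About the centre-of-mass axis, I_cm = MR² = (5.89)(0.484)² = 1.3798 kg m^2.
Parallel axis theorem: I = I_cm + Md², so Md² = 4.282 − 1.3798 = 2.9022 kg m^2.
d = √(2.9022 / 5.89) = 0.70195 m.

0.702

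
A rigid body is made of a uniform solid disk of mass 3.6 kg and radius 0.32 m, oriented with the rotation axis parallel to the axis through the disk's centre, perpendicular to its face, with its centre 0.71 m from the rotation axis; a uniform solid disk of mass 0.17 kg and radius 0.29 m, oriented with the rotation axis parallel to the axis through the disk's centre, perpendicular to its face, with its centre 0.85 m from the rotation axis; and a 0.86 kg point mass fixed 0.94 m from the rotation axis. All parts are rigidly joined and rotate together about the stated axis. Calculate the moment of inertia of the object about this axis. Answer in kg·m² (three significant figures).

Solid disk: I_cm = (1/2)MR² = (1/2)(3.6)(0.32)² = 0.18432 kg·m²; centre at d = 0.71 m, so the parallel axis theorem gives I = 0.18432 + (3.6)(0.71)² = 1.9991 kg·m².
Solid disk: I_cm = (1/2)MR² = (1/2)(0.17)(0.29)² = 0.0071485 kg·m²; centre at d = 0.85 m, so the parallel axis theorem gives I = 0.0071485 + (0.17)(0.85)² = 0.12997 kg·m².
Point mass: I_cm = 0; centre at d = 0.94 m, so the parallel axis theorem gives I = 0 + (0.86)(0.94)² = 0.7599 kg·m².
Total I = 1.9991 + 0.12997 + 0.7599 = 2.8889 kg·m².

2.89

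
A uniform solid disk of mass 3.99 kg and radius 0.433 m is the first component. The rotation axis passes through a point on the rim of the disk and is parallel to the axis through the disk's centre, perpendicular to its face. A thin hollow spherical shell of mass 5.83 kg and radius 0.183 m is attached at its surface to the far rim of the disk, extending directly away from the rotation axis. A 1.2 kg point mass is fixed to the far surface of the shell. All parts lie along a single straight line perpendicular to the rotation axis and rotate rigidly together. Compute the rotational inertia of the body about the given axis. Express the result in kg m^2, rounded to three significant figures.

9.49

Solid disk: I_cm = (1/2)MR² = (1/2)(3.99)(0.433)² = 0.37404 kg m^2; centre at d = 0.433 m, so I = I_cm + Md² gives I = 0.37404 + (3.99)(0.433)² = 1.1221 kg m^2.
Spherical shell: I_cm = (2/3)MR² = (2/3)(5.83)(0.183)² = 0.13016 kg m^2; centre at d = 0.433 + 0.433 + 0.183 = 1.049 m, so I = I_cm + Md² gives I = 0.13016 + (5.83)(1.049)² = 6.5455 kg m^2.
Point mass: I_cm = 0; centre at d = 0.433 + 0.433 + 0.183 + 0.183 = 1.232 m, so I = I_cm + Md² gives I = 0 + (1.2)(1.232)² = 1.8214 kg m^2.
Total I = 1.1221 + 6.5455 + 1.8214 = 9.489 kg m^2.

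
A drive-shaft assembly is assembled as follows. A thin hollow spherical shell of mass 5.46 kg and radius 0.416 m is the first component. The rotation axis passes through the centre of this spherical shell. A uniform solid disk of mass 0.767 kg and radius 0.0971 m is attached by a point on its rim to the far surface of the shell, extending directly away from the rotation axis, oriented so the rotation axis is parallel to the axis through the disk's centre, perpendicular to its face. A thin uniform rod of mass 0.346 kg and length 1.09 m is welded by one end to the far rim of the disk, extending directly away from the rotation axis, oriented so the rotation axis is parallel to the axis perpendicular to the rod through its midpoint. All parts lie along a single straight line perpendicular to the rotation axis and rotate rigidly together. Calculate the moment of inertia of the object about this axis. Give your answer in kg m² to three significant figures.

1.33

Spherical shell: I_cm = (2/3)MR² = (2/3)(5.46)(0.416)² = 0.62992 kg m²; axis through the centre, so I = 0.62992 kg m².
Solid disk: I_cm = (1/2)MR² = (1/2)(0.767)(0.0971)² = 0.0036158 kg m²; centre at d = 0.416 + 0.0971 = 0.5131 m, so I = I_cm + Md² gives I = 0.0036158 + (0.767)(0.5131)² = 0.20555 kg m².
Thin rod: I_cm = (1/12)ML² = (1/12)(0.346)(1.09)² = 0.034257 kg m²; centre at d = 0.416 + 0.0971 + 0.0971 + 0.545 = 1.1552 m, so I = I_cm + Md² gives I = 0.034257 + (0.346)(1.1552)² = 0.49599 kg m².
Total I = 0.62992 + 0.20555 + 0.49599 = 1.3315 kg m².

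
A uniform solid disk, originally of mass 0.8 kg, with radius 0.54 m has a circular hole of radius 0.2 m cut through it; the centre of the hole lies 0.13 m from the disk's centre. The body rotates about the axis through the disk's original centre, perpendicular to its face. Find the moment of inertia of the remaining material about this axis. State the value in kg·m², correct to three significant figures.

Unpierced body about its centre: I₀ = (1/2)MR² = (1/2)(0.8)(0.54)² = 0.11664 kg·m².
The removed disk has mass m = M·(r/R)² = (0.8)(0.2/0.54)² = 0.10974 kg (same uniform areal density).
Its moment of inertia about the rotation axis (parallel-axis theorem): I_hole = (1/2)mr² + md² = (1/2)(0.10974)(0.2)² + (0.10974)(0.13)² = 0.0040494 kg·m².
Treating the hole as negative mass, I = I₀ − I_hole = 0.11664 − 0.0040494 = 0.11259 kg·m².

0.113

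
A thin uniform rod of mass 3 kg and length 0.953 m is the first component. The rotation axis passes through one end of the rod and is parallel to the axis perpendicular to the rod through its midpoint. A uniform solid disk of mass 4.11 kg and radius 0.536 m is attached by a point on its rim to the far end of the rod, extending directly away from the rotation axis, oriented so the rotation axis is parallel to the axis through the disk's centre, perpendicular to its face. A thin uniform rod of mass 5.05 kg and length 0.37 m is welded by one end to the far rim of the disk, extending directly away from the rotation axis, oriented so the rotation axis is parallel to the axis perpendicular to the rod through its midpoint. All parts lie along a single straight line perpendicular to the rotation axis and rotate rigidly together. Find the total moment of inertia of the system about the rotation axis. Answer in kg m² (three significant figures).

35.3

Thin rod: I_cm = (1/12)ML² = (1/12)(3)(0.953)² = 0.22705 kg m²; centre at d = 0.4765 m, so the parallel axis theorem gives I = 0.22705 + (3)(0.4765)² = 0.90821 kg m².
Solid disk: I_cm = (1/2)MR² = (1/2)(4.11)(0.536)² = 0.59039 kg m²; centre at d = 0.4765 + 0.4765 + 0.536 = 1.489 m, so the parallel axis theorem gives I = 0.59039 + (4.11)(1.489)² = 9.7028 kg m².
Thin rod: I_cm = (1/12)ML² = (1/12)(5.05)(0.37)² = 0.057612 kg m²; centre at d = 0.4765 + 0.4765 + 0.536 + 0.536 + 0.185 = 2.21 m, so the parallel axis theorem gives I = 0.057612 + (5.05)(2.21)² = 24.722 kg m².
Total I = 0.90821 + 9.7028 + 24.722 = 35.333 kg m².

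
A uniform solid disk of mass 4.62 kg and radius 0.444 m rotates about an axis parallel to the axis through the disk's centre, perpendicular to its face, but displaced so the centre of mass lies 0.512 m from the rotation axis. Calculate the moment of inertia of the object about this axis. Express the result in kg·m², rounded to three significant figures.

1.67

I_cm = (1/2)MR² = (1/2)(4.62)(0.444)² = 0.45538 kg·m²; centre at d = 0.512 m, so I = I_cm + Md² gives I = 0.45538 + (4.62)(0.512)² = 1.6665 kg·m².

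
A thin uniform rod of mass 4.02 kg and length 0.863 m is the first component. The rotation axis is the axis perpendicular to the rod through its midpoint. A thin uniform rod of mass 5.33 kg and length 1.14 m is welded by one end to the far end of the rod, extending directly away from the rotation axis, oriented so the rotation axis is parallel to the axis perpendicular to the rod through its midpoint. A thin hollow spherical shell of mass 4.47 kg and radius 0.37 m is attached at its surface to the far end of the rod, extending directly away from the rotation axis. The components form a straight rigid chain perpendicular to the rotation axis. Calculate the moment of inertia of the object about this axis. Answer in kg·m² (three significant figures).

Thin rod: I_cm = (1/12)ML² = (1/12)(4.02)(0.863)² = 0.2495 kg·m²; axis through the centre, so I = 0.2495 kg·m².
Thin rod: I_cm = (1/12)ML² = (1/12)(5.33)(1.14)² = 0.57724 kg·m²; centre at d = 0.4315 + 0.57 = 1.0015 m, so I = I_cm + Md² gives I = 0.57724 + (5.33)(1.0015)² = 5.9232 kg·m².
Spherical shell: I_cm = (2/3)MR² = (2/3)(4.47)(0.37)² = 0.40796 kg·m²; centre at d = 0.4315 + 0.57 + 0.57 + 0.37 = 1.9415 m, so I = I_cm + Md² gives I = 0.40796 + (4.47)(1.9415)² = 17.257 kg·m².
Total I = 0.2495 + 5.9232 + 17.257 = 23.43 kg·m².

23.4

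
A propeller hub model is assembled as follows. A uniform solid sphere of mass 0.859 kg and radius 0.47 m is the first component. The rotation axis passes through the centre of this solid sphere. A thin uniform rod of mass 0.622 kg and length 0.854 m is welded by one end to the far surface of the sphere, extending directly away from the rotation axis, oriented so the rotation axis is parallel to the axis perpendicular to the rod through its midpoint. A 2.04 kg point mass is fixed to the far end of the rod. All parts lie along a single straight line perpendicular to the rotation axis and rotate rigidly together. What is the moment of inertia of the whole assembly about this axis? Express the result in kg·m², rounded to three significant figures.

Solid sphere: I_cm = (2/5)MR² = (2/5)(0.859)(0.47)² = 0.075901 kg·m²; axis through the centre, so I = 0.075901 kg·m².
Thin rod: I_cm = (1/12)ML² = (1/12)(0.622)(0.854)² = 0.037803 kg·m²; centre at d = 0.47 + 0.427 = 0.897 m, so the parallel axis theorem gives I = 0.037803 + (0.622)(0.897)² = 0.53827 kg·m².
Point mass: I_cm = 0; centre at d = 0.47 + 0.427 + 0.427 = 1.324 m, so the parallel axis theorem gives I = 0 + (2.04)(1.324)² = 3.5761 kg·m².
Total I = 0.075901 + 0.53827 + 3.5761 = 4.1902 kg·m².

4.19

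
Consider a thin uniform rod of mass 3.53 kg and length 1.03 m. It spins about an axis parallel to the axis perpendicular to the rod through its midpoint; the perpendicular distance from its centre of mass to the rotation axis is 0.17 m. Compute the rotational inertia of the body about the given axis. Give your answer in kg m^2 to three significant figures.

I_cm = (1/12)ML² = (1/12)(3.53)(1.03)² = 0.31208 kg m^2; centre at d = 0.17 m, so I = I_cm + Md² gives I = 0.31208 + (3.53)(0.17)² = 0.4141 kg m^2.

0.414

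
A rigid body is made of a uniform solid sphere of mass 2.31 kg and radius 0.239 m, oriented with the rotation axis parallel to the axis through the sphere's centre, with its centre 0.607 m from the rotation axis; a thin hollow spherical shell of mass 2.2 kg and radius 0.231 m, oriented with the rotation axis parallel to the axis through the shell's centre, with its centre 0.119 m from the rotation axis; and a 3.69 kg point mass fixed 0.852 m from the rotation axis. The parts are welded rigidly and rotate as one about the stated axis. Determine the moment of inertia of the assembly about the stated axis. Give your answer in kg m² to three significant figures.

3.69

Solid sphere: I_cm = (2/5)MR² = (2/5)(2.31)(0.239)² = 0.05278 kg m²; centre at d = 0.607 m, so the parallel axis theorem gives I = 0.05278 + (2.31)(0.607)² = 0.9039 kg m².
Spherical shell: I_cm = (2/3)MR² = (2/3)(2.2)(0.231)² = 0.078263 kg m²; centre at d = 0.119 m, so the parallel axis theorem gives I = 0.078263 + (2.2)(0.119)² = 0.10942 kg m².
Point mass: I_cm = 0; centre at d = 0.852 m, so the parallel axis theorem gives I = 0 + (3.69)(0.852)² = 2.6786 kg m².
Total I = 0.9039 + 0.10942 + 2.6786 = 3.6919 kg m².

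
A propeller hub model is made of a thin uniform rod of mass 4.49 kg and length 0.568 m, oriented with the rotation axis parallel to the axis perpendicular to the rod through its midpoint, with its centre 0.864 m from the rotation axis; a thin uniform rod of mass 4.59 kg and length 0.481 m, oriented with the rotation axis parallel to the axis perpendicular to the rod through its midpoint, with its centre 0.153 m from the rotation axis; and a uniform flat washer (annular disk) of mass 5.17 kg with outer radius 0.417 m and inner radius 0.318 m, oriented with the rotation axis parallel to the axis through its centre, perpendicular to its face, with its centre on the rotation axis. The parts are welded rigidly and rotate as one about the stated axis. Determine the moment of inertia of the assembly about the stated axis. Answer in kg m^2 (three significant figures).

Thin rod: I_cm = (1/12)ML² = (1/12)(4.49)(0.568)² = 0.12072 kg m^2; centre at d = 0.864 m, so I = I_cm + Md² gives I = 0.12072 + (4.49)(0.864)² = 3.4725 kg m^2.
Thin rod: I_cm = (1/12)ML² = (1/12)(4.59)(0.481)² = 0.088496 kg m^2; centre at d = 0.153 m, so I = I_cm + Md² gives I = 0.088496 + (4.59)(0.153)² = 0.19594 kg m^2.
Annular disk: I_cm = (1/2)M(R²+r²) = (1/2)(5.17)[(0.417)² + (0.318)²] = 0.71091 kg m^2; axis through the centre, so I = 0.71091 kg m^2.
Total I = 3.4725 + 0.19594 + 0.71091 = 4.3793 kg m^2.

4.38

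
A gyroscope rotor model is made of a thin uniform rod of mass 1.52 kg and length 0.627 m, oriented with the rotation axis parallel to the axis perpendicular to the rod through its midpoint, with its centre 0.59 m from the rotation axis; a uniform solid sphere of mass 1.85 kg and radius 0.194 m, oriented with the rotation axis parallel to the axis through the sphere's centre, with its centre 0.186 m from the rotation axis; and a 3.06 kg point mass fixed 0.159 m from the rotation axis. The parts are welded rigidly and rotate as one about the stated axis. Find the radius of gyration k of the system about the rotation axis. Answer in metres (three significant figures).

Thin rod: I_cm = (1/12)ML² = (1/12)(1.52)(0.627)² = 0.049796 kg·m²; centre at d = 0.59 m, so the parallel axis theorem gives I = 0.049796 + (1.52)(0.59)² = 0.57891 kg·m².
Solid sphere: I_cm = (2/5)MR² = (2/5)(1.85)(0.194)² = 0.027851 kg·m²; centre at d = 0.186 m, so the parallel axis theorem gives I = 0.027851 + (1.85)(0.186)² = 0.091853 kg·m².
Point mass: I_cm = 0; centre at d = 0.159 m, so the parallel axis theorem gives I = 0 + (3.06)(0.159)² = 0.07736 kg·m².
Total I = 0.74812 kg·m²; total mass M = 6.43 kg.
k = √(I/M) = √(0.74812/6.43) = 0.3411 m.

0.341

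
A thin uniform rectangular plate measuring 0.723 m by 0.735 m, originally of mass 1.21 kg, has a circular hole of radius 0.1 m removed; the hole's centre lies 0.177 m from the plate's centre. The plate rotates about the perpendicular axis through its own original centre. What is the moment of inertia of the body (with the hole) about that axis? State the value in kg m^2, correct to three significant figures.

Unpierced body about its centre: I₀ = (1/12)M(a²+b²) = (1/12)(1.21)[(0.723)² + (0.735)²] = 0.10718 kg m^2.
The removed disk has mass m = M·πr²/(ab) = (1.21)·π(0.1)²/(0.723·0.735) = 0.071534 kg (same uniform areal density).
Its moment of inertia about the rotation axis (parallel-axis theorem): I_hole = (1/2)mr² + md² = (1/2)(0.071534)(0.1)² + (0.071534)(0.177)² = 0.0025987 kg m^2.
Treating the hole as negative mass, I = I₀ − I_hole = 0.10718 − 0.0025987 = 0.10458 kg m^2.

0.105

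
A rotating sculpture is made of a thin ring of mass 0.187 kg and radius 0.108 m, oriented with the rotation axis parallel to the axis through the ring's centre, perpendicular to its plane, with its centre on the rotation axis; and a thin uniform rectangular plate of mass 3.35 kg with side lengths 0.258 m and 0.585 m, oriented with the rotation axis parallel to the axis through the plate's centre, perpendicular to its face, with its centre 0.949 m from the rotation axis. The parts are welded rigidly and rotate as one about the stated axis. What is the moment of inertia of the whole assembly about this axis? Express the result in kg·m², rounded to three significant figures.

Thin ring: I_cm = MR² = (0.187)(0.108)² = 0.0021812 kg·m²; axis through the centre, so I = 0.0021812 kg·m².
Rectangular plate: I_cm = (1/12)M(a²+b²) = (1/12)(3.35)[(0.258)² + (0.585)²] = 0.11412 kg·m²; centre at d = 0.949 m, so the parallel axis theorem gives I = 0.11412 + (3.35)(0.949)² = 3.1311 kg·m².
Total I = 0.0021812 + 3.1311 = 3.1333 kg·m².

3.13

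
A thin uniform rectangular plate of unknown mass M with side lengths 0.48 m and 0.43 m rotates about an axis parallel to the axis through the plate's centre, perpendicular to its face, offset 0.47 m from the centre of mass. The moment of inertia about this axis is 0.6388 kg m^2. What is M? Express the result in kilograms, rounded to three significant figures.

2.50

I = I_cm + Md² = (1/12)M(a²+b²) + Md² = M·[0.0833333·[(0.48)² + (0.43)²] + (0.47)²] = M·0.25551.
So M = 0.6388 / 0.25551 = 2.5001 kg.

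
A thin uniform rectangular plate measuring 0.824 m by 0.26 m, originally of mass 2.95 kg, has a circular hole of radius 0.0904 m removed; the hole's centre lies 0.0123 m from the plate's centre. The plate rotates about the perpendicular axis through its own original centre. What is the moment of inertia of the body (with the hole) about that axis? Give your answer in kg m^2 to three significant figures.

Unpierced body about its centre: I₀ = (1/12)M(a²+b²) = (1/12)(2.95)[(0.824)² + (0.26)²] = 0.18353 kg m^2.
The removed disk has mass m = M·πr²/(ab) = (2.95)·π(0.0904)²/(0.824·0.26) = 0.35352 kg (same uniform areal density).
Its moment of inertia about the rotation axis (parallel-axis theorem): I_hole = (1/2)mr² + md² = (1/2)(0.35352)(0.0904)² + (0.35352)(0.0123)² = 0.001498 kg m^2.
Treating the hole as negative mass, I = I₀ − I_hole = 0.18353 − 0.001498 = 0.18204 kg m^2.

0.182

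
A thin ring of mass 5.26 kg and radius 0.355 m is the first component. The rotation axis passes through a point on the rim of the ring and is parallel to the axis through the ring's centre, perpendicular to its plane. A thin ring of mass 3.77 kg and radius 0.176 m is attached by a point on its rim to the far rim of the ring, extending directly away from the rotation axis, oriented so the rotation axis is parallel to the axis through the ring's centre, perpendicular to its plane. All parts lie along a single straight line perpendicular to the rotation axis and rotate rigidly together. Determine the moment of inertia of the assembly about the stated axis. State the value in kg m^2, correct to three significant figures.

Thin ring: I_cm = MR² = (5.26)(0.355)² = 0.66289 kg m^2; centre at d = 0.355 m, so the parallel axis theorem gives I = 0.66289 + (5.26)(0.355)² = 1.3258 kg m^2.
Thin ring: I_cm = MR² = (3.77)(0.176)² = 0.11678 kg m^2; centre at d = 0.355 + 0.355 + 0.176 = 0.886 m, so the parallel axis theorem gives I = 0.11678 + (3.77)(0.886)² = 3.0762 kg m^2.
Total I = 1.3258 + 3.0762 = 4.402 kg m^2.

4.40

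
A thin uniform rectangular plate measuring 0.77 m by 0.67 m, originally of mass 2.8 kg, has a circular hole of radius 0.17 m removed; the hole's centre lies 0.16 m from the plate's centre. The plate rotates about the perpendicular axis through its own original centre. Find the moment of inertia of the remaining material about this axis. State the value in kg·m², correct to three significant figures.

0.223

Unpierced body about its centre: I₀ = (1/12)M(a²+b²) = (1/12)(2.8)[(0.77)² + (0.67)²] = 0.24309 kg·m².
The removed disk has mass m = M·πr²/(ab) = (2.8)·π(0.17)²/(0.77·0.67) = 0.49277 kg (same uniform areal density).
Its moment of inertia about the rotation axis (parallel-axis theorem): I_hole = (1/2)mr² + md² = (1/2)(0.49277)(0.17)² + (0.49277)(0.16)² = 0.019735 kg·m².
Treating the hole as negative mass, I = I₀ − I_hole = 0.24309 − 0.019735 = 0.22335 kg·m².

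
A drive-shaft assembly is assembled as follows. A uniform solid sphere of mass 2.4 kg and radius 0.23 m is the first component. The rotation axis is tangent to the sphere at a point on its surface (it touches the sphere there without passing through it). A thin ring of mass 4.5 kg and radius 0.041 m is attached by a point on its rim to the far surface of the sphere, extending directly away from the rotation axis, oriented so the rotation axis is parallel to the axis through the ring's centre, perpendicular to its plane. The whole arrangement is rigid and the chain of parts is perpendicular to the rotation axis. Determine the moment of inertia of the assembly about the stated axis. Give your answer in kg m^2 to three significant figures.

1.31

Solid sphere: I_cm = (2/5)MR² = (2/5)(2.4)(0.23)² = 0.050784 kg m^2; centre at d = 0.23 m, so the parallel axis theorem gives I = 0.050784 + (2.4)(0.23)² = 0.17774 kg m^2.
Thin ring: I_cm = MR² = (4.5)(0.041)² = 0.0075645 kg m^2; centre at d = 0.23 + 0.23 + 0.041 = 0.501 m, so the parallel axis theorem gives I = 0.0075645 + (4.5)(0.501)² = 1.1371 kg m^2.
Total I = 0.17774 + 1.1371 = 1.3148 kg m^2.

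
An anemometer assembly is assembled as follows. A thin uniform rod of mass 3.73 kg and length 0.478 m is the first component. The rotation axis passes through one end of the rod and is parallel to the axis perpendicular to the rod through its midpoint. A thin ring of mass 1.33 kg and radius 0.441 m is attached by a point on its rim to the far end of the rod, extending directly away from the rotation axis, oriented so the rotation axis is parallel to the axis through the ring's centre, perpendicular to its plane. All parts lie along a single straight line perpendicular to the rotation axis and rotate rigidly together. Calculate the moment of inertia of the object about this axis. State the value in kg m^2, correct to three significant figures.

Thin rod: I_cm = (1/12)ML² = (1/12)(3.73)(0.478)² = 0.07102 kg m^2; centre at d = 0.239 m, so I = I_cm + Md² gives I = 0.07102 + (3.73)(0.239)² = 0.28408 kg m^2.
Thin ring: I_cm = MR² = (1.33)(0.441)² = 0.25866 kg m^2; centre at d = 0.239 + 0.239 + 0.441 = 0.919 m, so I = I_cm + Md² gives I = 0.25866 + (1.33)(0.919)² = 1.3819 kg m^2.
Total I = 0.28408 + 1.3819 = 1.666 kg m^2.

1.67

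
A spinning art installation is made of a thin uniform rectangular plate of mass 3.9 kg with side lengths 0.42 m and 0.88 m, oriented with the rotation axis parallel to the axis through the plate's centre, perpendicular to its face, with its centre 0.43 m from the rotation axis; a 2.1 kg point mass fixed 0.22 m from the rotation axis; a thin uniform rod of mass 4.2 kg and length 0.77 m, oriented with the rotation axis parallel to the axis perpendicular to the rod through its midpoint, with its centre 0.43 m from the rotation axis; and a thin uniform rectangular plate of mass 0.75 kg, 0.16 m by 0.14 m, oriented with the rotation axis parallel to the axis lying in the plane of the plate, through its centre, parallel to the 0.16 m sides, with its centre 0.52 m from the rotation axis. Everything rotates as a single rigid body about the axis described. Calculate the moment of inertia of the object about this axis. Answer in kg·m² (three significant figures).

Rectangular plate: I_cm = (1/12)M(a²+b²) = (1/12)(3.9)[(0.42)² + (0.88)²] = 0.30901 kg·m²; centre at d = 0.43 m, so the parallel axis theorem gives I = 0.30901 + (3.9)(0.43)² = 1.0301 kg·m².
Point mass: I_cm = 0; centre at d = 0.22 m, so the parallel axis theorem gives I = 0 + (2.1)(0.22)² = 0.10164 kg·m².
Thin rod: I_cm = (1/12)ML² = (1/12)(4.2)(0.77)² = 0.20751 kg·m²; centre at d = 0.43 m, so the parallel axis theorem gives I = 0.20751 + (4.2)(0.43)² = 0.98409 kg·m².
Rectangular plate: I_cm = (1/12)Mb² = (1/12)(0.75)(0.14)² = 0.001225 kg·m²; centre at d = 0.52 m, so the parallel axis theorem gives I = 0.001225 + (0.75)(0.52)² = 0.20403 kg·m².
Total I = 1.0301 + 0.10164 + 0.98409 + 0.20403 = 2.3199 kg·m².

2.32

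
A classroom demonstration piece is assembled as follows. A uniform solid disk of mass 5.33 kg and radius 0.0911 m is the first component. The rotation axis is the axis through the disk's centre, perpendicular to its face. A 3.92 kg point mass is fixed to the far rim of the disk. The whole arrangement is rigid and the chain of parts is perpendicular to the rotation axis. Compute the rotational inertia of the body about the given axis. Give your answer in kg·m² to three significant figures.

Solid disk: I_cm = (1/2)MR² = (1/2)(5.33)(0.0911)² = 0.022117 kg·m²; axis through the centre, so I = 0.022117 kg·m².
Point mass: I_cm = 0; centre at d = 0.0911 m, so I = I_cm + Md² gives I = 0 + (3.92)(0.0911)² = 0.032533 kg·m².
Total I = 0.022117 + 0.032533 = 0.05465 kg·m².

0.0547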